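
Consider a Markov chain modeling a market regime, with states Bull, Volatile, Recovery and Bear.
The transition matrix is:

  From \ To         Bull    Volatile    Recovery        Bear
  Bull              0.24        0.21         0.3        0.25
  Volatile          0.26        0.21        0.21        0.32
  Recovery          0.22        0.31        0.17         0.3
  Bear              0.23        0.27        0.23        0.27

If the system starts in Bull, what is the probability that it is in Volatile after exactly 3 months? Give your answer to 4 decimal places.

0.2495

Propagate the distribution vector 3 months from Bull.
After 0 months: (1.0000, 0.0000, 0.0000, 0.0000)
After 1 month: (0.2400, 0.2100, 0.3000, 0.2500)
After 2 months: (0.2357, 0.2550, 0.2246, 0.2847)
After 3 months: (0.2378, 0.2495, 0.2279, 0.2848)
P(in Volatile after 3 months) = 0.2495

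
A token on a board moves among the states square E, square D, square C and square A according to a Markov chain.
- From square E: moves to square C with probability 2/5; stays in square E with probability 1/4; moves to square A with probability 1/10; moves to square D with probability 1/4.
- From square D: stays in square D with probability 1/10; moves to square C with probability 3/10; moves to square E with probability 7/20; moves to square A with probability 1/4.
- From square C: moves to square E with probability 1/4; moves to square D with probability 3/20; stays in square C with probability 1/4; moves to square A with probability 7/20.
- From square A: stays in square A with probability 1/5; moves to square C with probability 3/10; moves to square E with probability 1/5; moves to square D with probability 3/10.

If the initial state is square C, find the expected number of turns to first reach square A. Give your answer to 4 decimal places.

3.7528

Let t(s) be the expected number of turns to first reach square A from state s, with t(square A) = 0. Conditioning on the first turn:
t(square E) = 1 + 0.25·t(square E) + 0.25·t(square D) + 0.4·t(square C)
t(square D) = 1 + 0.35·t(square E) + 0.1·t(square D) + 0.3·t(square C)
t(square C) = 1 + 0.25·t(square E) + 0.15·t(square D) + 0.25·t(square C)
Solving: t(square E) = 4.7361, t(square D) = 4.2039, t(square C) = 3.7528.
Expected turns from square C to square A: 3.7528.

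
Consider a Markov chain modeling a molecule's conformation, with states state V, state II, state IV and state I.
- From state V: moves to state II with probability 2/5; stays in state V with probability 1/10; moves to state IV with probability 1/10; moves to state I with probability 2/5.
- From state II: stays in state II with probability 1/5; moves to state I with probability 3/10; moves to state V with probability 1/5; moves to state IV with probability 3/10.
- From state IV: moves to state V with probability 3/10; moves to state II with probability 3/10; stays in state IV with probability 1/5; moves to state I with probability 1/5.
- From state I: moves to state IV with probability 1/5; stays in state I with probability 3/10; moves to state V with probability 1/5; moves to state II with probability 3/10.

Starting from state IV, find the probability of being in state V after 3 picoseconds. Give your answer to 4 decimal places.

Propagate the distribution vector 3 picoseconds from state IV.
After 0 picoseconds: (0.0000, 0.0000, 1.0000, 0.0000)
After 1 picosecond: (0.3000, 0.3000, 0.2000, 0.2000)
After 2 picoseconds: (0.1900, 0.3000, 0.2000, 0.3100)
After 3 picoseconds: (0.2010, 0.2890, 0.2110, 0.2990)
P(in state V after 3 picoseconds) = 0.2010

0.2010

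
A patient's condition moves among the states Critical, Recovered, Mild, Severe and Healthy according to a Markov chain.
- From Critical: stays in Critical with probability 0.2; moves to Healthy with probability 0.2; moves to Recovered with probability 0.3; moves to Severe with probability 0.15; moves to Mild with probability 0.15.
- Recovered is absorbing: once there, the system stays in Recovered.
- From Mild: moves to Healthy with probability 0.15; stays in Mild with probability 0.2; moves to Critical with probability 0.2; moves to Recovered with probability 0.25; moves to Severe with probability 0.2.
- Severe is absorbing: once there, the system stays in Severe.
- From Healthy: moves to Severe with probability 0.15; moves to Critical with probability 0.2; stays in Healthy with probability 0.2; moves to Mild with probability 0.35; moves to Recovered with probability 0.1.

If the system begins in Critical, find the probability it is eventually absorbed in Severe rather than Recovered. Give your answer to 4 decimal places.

Let h(s) be the probability of absorption at Severe starting from transient state s. Then h(Severe) = 1 and h(Recovered) = 0. By first-step analysis:
h(Critical) = 0.2·h(Critical) + 0.3·0 + 0.15·h(Mild) + 0.15·1 + 0.2·h(Healthy)
h(Mild) = 0.2·h(Critical) + 0.25·0 + 0.2·h(Mild) + 0.2·1 + 0.15·h(Healthy)
h(Healthy) = 0.2·h(Critical) + 0.1·0 + 0.35·h(Mild) + 0.15·1 + 0.2·h(Healthy)
Solving: h(Critical) = 0.3881, h(Mild) = 0.4362, h(Healthy) = 0.4753.
Starting from Critical, the probability is 0.3881.

0.3881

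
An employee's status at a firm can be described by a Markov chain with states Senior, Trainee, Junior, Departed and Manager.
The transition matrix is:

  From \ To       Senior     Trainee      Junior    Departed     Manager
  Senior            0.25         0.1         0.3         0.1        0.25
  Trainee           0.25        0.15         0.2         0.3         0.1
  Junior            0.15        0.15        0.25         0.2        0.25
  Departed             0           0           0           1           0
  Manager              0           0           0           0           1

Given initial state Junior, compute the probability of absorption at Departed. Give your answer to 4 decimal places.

Let h(s) be the probability of absorption at Departed starting from transient state s. Then h(Departed) = 1 and h(Manager) = 0. By first-step analysis:
h(Senior) = 0.25·h(Senior) + 0.1·h(Trainee) + 0.3·h(Junior) + 0.1·1 + 0.25·0
h(Trainee) = 0.25·h(Senior) + 0.15·h(Trainee) + 0.2·h(Junior) + 0.3·1 + 0.1·0
h(Junior) = 0.15·h(Senior) + 0.15·h(Trainee) + 0.25·h(Junior) + 0.2·1 + 0.25·0
Solving: h(Senior) = 0.3948, h(Trainee) = 0.5776, h(Junior) = 0.4611.
Starting from Junior, the probability is 0.4611.

0.4611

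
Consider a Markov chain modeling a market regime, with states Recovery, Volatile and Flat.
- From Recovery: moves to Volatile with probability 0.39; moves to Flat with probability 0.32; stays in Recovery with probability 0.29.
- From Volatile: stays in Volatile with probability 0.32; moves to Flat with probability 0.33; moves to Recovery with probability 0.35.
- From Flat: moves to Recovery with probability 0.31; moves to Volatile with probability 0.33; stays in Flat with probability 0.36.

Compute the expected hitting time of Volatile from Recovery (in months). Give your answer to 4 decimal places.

Let t(s) be the expected number of months to first reach Volatile from state s, with t(Volatile) = 0. Conditioning on the first month:
t(Recovery) = 1 + 0.29·t(Recovery) + 0.32·t(Flat)
t(Flat) = 1 + 0.31·t(Recovery) + 0.36·t(Flat)
Solving: t(Recovery) = 2.7027, t(Flat) = 2.8716.
Expected months from Recovery to Volatile: 2.7027.

2.7027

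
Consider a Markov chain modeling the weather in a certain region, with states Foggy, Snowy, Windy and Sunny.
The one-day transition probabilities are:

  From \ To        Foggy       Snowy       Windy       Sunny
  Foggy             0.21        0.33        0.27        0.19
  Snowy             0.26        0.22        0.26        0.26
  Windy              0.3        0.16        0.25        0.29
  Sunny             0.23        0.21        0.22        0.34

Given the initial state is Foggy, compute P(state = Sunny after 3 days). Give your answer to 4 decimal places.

0.2712

Propagate the distribution vector 3 days from Foggy.
After 0 days: (1.0000, 0.0000, 0.0000, 0.0000)
After 1 day: (0.2100, 0.3300, 0.2700, 0.1900)
After 2 days: (0.2546, 0.2250, 0.2518, 0.2686)
After 3 days: (0.2493, 0.2302, 0.2493, 0.2712)
P(in Sunny after 3 days) = 0.2712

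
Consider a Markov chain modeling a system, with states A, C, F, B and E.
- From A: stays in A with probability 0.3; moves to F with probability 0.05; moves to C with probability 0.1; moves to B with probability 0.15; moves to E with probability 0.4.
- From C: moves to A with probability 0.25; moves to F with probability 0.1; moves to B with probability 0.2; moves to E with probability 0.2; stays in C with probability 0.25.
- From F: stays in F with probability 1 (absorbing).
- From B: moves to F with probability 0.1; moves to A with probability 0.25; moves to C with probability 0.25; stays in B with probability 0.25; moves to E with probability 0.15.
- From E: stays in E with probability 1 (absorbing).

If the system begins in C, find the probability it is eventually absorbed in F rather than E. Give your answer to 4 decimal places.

Let h(s) be the probability of absorption at F starting from transient state s. Then h(F) = 1 and h(E) = 0. By first-step analysis:
h(A) = 0.3·h(A) + 0.1·h(C) + 0.05·1 + 0.15·h(B) + 0.4·0
h(C) = 0.25·h(A) + 0.25·h(C) + 0.1·1 + 0.2·h(B) + 0.2·0
h(B) = 0.25·h(A) + 0.25·h(C) + 0.1·1 + 0.25·h(B) + 0.15·0
Solving: h(A) = 0.1685, h(C) = 0.2634, h(B) = 0.2773.
Starting from C, the probability is 0.2634.

0.2634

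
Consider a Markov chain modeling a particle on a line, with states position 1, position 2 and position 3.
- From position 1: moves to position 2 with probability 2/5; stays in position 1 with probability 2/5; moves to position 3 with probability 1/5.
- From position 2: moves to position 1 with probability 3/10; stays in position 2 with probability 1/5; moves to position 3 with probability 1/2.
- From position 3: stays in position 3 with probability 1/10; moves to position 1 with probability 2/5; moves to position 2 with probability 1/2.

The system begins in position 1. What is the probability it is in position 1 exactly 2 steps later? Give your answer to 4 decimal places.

0.3600

Sum over the intermediate state after 1 step:
P = P(position 1→position 1)·P(position 1→position 1) + P(position 1→position 2)·P(position 2→position 1) + P(position 1→position 3)·P(position 3→position 1)
  = 0.4×0.4 + 0.4×0.3 + 0.2×0.4
  = 0.1600 + 0.1200 + 0.0800 = 0.3600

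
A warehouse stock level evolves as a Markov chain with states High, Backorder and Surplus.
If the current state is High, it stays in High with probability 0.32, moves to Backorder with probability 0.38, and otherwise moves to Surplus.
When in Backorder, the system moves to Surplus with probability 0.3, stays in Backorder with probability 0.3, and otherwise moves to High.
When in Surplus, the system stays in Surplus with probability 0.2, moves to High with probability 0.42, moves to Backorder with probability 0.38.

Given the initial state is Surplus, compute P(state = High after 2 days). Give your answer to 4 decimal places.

0.3704

Sum over the intermediate state after 1 day:
P = P(Surplus→High)·P(High→High) + P(Surplus→Backorder)·P(Backorder→High) + P(Surplus→Surplus)·P(Surplus→High)
  = 0.42×0.32 + 0.38×0.4 + 0.2×0.42
  = 0.1344 + 0.1520 + 0.0840 = 0.3704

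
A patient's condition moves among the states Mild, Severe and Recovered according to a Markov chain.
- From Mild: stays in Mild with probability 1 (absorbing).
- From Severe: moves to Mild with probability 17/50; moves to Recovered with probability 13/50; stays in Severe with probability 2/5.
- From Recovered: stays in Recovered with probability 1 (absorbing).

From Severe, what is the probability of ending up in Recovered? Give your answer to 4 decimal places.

0.4333

Let h(s) be the probability of absorption at Recovered starting from transient state s. Then h(Recovered) = 1 and h(Mild) = 0. By first-step analysis:
h(Severe) = 0.34·0 + 0.4·h(Severe) + 0.26·1
Solving: h(Severe) = 0.4333.
Starting from Severe, the probability is 0.4333.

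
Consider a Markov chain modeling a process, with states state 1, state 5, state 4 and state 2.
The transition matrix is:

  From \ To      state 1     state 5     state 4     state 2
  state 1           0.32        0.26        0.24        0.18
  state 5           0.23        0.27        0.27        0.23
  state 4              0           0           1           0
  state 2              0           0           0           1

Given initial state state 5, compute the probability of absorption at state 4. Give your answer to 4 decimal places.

0.5470

Let h(s) be the probability of absorption at state 4 starting from transient state s. Then h(state 4) = 1 and h(state 2) = 0. By first-step analysis:
h(state 1) = 0.32·h(state 1) + 0.26·h(state 5) + 0.24·1 + 0.18·0
h(state 5) = 0.23·h(state 1) + 0.27·h(state 5) + 0.27·1 + 0.23·0
Solving: h(state 1) = 0.5621, h(state 5) = 0.5470.
Starting from state 5, the probability is 0.5470.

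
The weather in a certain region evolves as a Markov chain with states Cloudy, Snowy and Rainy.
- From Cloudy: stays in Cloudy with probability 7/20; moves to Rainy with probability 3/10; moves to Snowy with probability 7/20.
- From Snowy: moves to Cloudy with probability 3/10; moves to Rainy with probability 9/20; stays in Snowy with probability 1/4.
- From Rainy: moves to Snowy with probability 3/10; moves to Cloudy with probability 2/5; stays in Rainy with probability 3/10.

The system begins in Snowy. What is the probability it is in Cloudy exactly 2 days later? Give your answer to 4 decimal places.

0.3600

Sum over the intermediate state after 1 day:
P = P(Snowy→Cloudy)·P(Cloudy→Cloudy) + P(Snowy→Snowy)·P(Snowy→Cloudy) + P(Snowy→Rainy)·P(Rainy→Cloudy)
  = 0.3×0.35 + 0.25×0.3 + 0.45×0.4
  = 0.1050 + 0.0750 + 0.1800 = 0.3600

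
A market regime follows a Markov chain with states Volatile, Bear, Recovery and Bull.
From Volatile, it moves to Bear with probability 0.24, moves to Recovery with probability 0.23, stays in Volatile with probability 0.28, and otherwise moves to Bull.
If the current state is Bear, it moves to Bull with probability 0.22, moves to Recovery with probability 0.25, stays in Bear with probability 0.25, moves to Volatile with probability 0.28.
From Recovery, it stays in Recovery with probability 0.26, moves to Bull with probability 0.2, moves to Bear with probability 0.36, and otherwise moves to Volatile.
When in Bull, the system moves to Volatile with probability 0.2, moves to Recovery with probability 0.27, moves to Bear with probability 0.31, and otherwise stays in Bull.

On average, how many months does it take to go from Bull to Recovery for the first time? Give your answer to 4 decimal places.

Let t(s) be the expected number of months to first reach Recovery from state s, with t(Recovery) = 0. Conditioning on the first month:
t(Volatile) = 1 + 0.28·t(Volatile) + 0.24·t(Bear) + 0.25·t(Bull)
t(Bear) = 1 + 0.28·t(Volatile) + 0.25·t(Bear) + 0.22·t(Bull)
t(Bull) = 1 + 0.2·t(Volatile) + 0.31·t(Bear) + 0.22·t(Bull)
Solving: t(Volatile) = 4.0885, t(Bear) = 4.0109, t(Bull) = 3.9245.
Expected months from Bull to Recovery: 3.9245.

3.9245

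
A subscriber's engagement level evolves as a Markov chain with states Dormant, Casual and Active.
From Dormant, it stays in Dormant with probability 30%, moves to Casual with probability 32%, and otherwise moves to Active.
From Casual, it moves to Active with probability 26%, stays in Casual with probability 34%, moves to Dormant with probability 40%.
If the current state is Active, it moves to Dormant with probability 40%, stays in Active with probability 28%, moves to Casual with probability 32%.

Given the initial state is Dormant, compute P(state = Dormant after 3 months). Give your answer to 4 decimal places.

0.3630

Propagate the distribution vector 3 months from Dormant.
After 0 months: (1.0000, 0.0000, 0.0000)
After 1 month: (0.3000, 0.3200, 0.3800)
After 2 months: (0.3700, 0.3264, 0.3036)
After 3 months: (0.3630, 0.3265, 0.3105)
P(in Dormant after 3 months) = 0.3630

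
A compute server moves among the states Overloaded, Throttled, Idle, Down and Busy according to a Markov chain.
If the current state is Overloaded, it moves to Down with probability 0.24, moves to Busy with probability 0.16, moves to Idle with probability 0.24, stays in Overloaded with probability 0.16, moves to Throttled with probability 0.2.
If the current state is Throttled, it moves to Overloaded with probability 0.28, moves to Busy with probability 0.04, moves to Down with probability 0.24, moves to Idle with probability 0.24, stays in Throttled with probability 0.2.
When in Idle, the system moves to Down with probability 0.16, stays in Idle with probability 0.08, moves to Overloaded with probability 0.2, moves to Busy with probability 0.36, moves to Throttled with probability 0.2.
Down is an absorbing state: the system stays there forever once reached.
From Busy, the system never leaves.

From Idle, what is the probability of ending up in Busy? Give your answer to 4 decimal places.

Let h(s) be the probability of absorption at Busy starting from transient state s. Then h(Busy) = 1 and h(Down) = 0. By first-step analysis:
h(Overloaded) = 0.16·h(Overloaded) + 0.2·h(Throttled) + 0.24·h(Idle) + 0.24·0 + 0.16·1
h(Throttled) = 0.28·h(Overloaded) + 0.2·h(Throttled) + 0.24·h(Idle) + 0.24·0 + 0.04·1
h(Idle) = 0.2·h(Overloaded) + 0.2·h(Throttled) + 0.08·h(Idle) + 0.16·0 + 0.36·1
Solving: h(Overloaded) = 0.4425, h(Throttled) = 0.3756, h(Idle) = 0.5692.
Starting from Idle, the probability is 0.5692.

0.5692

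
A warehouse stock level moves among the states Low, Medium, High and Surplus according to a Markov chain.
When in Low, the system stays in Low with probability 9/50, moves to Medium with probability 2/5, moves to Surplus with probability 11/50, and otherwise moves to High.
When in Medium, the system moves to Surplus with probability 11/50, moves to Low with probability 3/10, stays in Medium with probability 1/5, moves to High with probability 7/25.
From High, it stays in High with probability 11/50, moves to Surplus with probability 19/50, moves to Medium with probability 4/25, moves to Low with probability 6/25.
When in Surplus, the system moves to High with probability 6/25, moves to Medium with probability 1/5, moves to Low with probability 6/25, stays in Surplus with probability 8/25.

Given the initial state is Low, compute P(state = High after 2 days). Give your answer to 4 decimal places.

Propagate the distribution vector 2 days from Low.
After 0 days: (1.0000, 0.0000, 0.0000, 0.0000)
After 1 day: (0.1800, 0.4000, 0.2000, 0.2200)
After 2 days: (0.2532, 0.2280, 0.2448, 0.2740)
P(in High after 2 days) = 0.2448

0.2448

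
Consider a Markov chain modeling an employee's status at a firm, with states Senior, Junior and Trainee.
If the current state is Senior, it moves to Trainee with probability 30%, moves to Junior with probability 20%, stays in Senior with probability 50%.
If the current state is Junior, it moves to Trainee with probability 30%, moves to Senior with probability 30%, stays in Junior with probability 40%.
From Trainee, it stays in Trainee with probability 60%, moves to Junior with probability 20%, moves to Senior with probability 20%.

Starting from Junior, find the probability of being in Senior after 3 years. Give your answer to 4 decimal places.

Propagate the distribution vector 3 years from Junior.
After 0 years: (0.0000, 1.0000, 0.0000)
After 1 year: (0.3000, 0.4000, 0.3000)
After 2 years: (0.3300, 0.2800, 0.3900)
After 3 years: (0.3270, 0.2560, 0.4170)
P(in Senior after 3 years) = 0.3270

0.3270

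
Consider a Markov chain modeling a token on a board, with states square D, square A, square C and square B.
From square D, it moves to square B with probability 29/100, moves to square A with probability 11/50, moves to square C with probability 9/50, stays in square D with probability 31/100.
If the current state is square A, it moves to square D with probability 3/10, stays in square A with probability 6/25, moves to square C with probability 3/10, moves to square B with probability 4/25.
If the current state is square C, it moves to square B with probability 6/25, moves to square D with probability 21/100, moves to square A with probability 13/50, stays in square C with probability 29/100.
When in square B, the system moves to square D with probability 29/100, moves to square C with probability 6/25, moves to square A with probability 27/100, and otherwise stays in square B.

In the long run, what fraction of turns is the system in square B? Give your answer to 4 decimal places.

0.2252

Let the stationary distribution be π with π = πP and π_1 + π_2 + π_3 + π_4 = 1.
π_1 = 0.31·π_1 + 0.3·π_2 + 0.21·π_3 + 0.29·π_4
π_2 = 0.22·π_1 + 0.24·π_2 + 0.26·π_3 + 0.27·π_4
π_3 = 0.18·π_1 + 0.3·π_2 + 0.29·π_3 + 0.24·π_4
Solving with the normalization constraint gives π = (0.2780, 0.2462, 0.2506, 0.2252).
So the stationary probability of square B is 0.2252.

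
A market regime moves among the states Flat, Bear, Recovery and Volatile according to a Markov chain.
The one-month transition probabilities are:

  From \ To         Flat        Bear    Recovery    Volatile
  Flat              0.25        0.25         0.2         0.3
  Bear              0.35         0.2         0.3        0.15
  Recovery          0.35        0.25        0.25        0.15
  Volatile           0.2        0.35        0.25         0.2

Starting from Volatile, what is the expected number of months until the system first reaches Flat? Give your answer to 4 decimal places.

Let t(s) be the expected number of months to first reach Flat from state s, with t(Flat) = 0. Conditioning on the first month:
t(Bear) = 1 + 0.2·t(Bear) + 0.3·t(Recovery) + 0.15·t(Volatile)
t(Recovery) = 1 + 0.25·t(Bear) + 0.25·t(Recovery) + 0.15·t(Volatile)
t(Volatile) = 1 + 0.35·t(Bear) + 0.25·t(Recovery) + 0.2·t(Volatile)
Solving: t(Bear) = 3.0645, t(Recovery) = 3.0645, t(Volatile) = 3.5484.
Expected months from Volatile to Flat: 3.5484.

3.5484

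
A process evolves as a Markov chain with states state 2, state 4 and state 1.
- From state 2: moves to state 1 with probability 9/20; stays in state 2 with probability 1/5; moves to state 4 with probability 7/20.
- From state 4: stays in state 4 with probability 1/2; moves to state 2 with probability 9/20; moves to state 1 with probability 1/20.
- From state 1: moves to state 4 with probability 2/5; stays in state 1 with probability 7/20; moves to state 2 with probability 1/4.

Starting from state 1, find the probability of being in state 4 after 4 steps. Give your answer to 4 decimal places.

Propagate the distribution vector 4 steps from state 1.
After 0 steps: (0.0000, 0.0000, 1.0000)
After 1 step: (0.2500, 0.4000, 0.3500)
After 2 steps: (0.3175, 0.4275, 0.2550)
After 3 steps: (0.3196, 0.4269, 0.2535)
After 4 steps: (0.3194, 0.4267, 0.2539)
P(in state 4 after 4 steps) = 0.4267

0.4267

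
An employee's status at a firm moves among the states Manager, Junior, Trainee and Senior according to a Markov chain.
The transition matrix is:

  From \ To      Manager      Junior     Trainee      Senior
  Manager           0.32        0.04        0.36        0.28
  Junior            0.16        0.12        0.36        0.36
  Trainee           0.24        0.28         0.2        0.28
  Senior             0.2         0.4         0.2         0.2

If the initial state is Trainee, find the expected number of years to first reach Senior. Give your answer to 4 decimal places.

3.3868

Let t(s) be the expected number of years to first reach Senior from state s, with t(Senior) = 0. Conditioning on the first year:
t(Manager) = 1 + 0.32·t(Manager) + 0.04·t(Junior) + 0.36·t(Trainee)
t(Junior) = 1 + 0.16·t(Manager) + 0.12·t(Junior) + 0.36·t(Trainee)
t(Trainee) = 1 + 0.24·t(Manager) + 0.28·t(Junior) + 0.2·t(Trainee)
Solving: t(Manager) = 3.4488, t(Junior) = 3.1489, t(Trainee) = 3.3868.
Expected years from Trainee to Senior: 3.3868.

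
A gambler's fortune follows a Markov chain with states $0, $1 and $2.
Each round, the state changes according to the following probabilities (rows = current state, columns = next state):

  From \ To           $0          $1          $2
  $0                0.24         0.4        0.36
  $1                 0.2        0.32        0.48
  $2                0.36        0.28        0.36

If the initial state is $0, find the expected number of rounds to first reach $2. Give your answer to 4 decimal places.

Let t(s) be the expected number of rounds to first reach $2 from state s, with t($2) = 0. Conditioning on the first round:
t($0) = 1 + 0.24·t($0) + 0.4·t($1)
t($1) = 1 + 0.2·t($0) + 0.32·t($1)
Solving: t($0) = 2.4725, t($1) = 2.1978.
Expected rounds from $0 to $2: 2.4725.

2.4725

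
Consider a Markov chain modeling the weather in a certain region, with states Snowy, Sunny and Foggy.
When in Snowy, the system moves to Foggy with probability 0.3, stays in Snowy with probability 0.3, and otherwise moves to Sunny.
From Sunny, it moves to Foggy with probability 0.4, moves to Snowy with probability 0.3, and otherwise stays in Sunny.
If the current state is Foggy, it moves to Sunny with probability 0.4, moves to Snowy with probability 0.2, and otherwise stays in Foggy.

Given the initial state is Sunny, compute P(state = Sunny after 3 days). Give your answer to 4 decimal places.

Propagate the distribution vector 3 days from Sunny.
After 0 days: (0.0000, 1.0000, 0.0000)
After 1 day: (0.3000, 0.3000, 0.4000)
After 2 days: (0.2600, 0.3700, 0.3700)
After 3 days: (0.2630, 0.3630, 0.3740)
P(in Sunny after 3 days) = 0.3630

0.3630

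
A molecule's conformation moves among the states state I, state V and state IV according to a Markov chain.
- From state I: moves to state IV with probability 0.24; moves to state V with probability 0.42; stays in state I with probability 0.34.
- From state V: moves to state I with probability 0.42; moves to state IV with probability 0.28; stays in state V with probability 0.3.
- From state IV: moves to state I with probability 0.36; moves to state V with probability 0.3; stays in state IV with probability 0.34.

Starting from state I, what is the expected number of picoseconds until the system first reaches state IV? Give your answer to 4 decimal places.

Let t(s) be the expected number of picoseconds to first reach state IV from state s, with t(state IV) = 0. Conditioning on the first picosecond:
t(state I) = 1 + 0.34·t(state I) + 0.42·t(state V)
t(state V) = 1 + 0.42·t(state I) + 0.3·t(state V)
Solving: t(state I) = 3.9216, t(state V) = 3.7815.
Expected picoseconds from state I to state IV: 3.9216.

3.9216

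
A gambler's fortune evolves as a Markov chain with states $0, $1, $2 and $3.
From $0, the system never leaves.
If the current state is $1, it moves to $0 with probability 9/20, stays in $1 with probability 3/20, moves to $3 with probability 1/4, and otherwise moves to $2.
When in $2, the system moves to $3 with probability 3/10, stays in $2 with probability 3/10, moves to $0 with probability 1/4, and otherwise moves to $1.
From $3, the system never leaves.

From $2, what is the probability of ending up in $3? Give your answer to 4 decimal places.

0.5109

Let h(s) be the probability of absorption at $3 starting from transient state s. Then h($3) = 1 and h($0) = 0. By first-step analysis:
h($1) = 0.45·0 + 0.15·h($1) + 0.15·h($2) + 0.25·1
h($2) = 0.25·0 + 0.15·h($1) + 0.3·h($2) + 0.3·1
Solving: h($1) = 0.3843, h($2) = 0.5109.
Starting from $2, the probability is 0.5109.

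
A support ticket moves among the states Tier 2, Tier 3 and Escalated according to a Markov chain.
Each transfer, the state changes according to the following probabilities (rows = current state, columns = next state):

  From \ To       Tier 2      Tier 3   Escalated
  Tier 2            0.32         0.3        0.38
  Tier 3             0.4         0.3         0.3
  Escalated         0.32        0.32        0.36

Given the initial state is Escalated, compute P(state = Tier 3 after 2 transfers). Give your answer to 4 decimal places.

0.3072

Sum over the intermediate state after 1 transfer:
P = P(Escalated→Tier 2)·P(Tier 2→Tier 3) + P(Escalated→Tier 3)·P(Tier 3→Tier 3) + P(Escalated→Escalated)·P(Escalated→Tier 3)
  = 0.32×0.3 + 0.32×0.3 + 0.36×0.32
  = 0.0960 + 0.0960 + 0.1152 = 0.3072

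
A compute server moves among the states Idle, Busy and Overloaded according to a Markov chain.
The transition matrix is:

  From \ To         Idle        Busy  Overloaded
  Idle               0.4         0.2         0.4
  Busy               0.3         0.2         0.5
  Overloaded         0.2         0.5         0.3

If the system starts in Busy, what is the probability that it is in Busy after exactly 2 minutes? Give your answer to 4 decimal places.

Sum over the intermediate state after 1 minute:
P = P(Busy→Idle)·P(Idle→Busy) + P(Busy→Busy)·P(Busy→Busy) + P(Busy→Overloaded)·P(Overloaded→Busy)
  = 0.3×0.2 + 0.2×0.2 + 0.5×0.5
  = 0.0600 + 0.0400 + 0.2500 = 0.3500

0.3500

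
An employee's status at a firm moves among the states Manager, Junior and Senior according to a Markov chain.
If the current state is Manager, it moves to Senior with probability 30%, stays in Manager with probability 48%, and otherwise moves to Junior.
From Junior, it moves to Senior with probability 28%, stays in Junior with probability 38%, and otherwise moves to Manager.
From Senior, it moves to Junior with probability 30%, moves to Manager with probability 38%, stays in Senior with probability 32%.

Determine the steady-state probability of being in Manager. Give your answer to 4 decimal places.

Let the stationary distribution be π with π = πP and π_1 + π_2 + π_3 = 1.
π_1 = 0.48·π_1 + 0.34·π_2 + 0.38·π_3
π_2 = 0.22·π_1 + 0.38·π_2 + 0.3·π_3
Solving with the normalization constraint gives π = (0.4093, 0.2905, 0.3002).
So the stationary probability of Manager is 0.4093.

0.4093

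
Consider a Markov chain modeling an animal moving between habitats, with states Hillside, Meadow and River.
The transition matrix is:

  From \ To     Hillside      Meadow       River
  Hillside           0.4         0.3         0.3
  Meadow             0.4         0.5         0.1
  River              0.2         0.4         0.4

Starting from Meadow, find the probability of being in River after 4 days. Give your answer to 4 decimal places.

0.2433

Propagate the distribution vector 4 days from Meadow.
After 0 days: (0.0000, 1.0000, 0.0000)
After 1 day: (0.4000, 0.5000, 0.1000)
After 2 days: (0.3800, 0.4100, 0.2100)
After 3 days: (0.3580, 0.4030, 0.2390)
After 4 days: (0.3522, 0.4045, 0.2433)
P(in River after 4 days) = 0.2433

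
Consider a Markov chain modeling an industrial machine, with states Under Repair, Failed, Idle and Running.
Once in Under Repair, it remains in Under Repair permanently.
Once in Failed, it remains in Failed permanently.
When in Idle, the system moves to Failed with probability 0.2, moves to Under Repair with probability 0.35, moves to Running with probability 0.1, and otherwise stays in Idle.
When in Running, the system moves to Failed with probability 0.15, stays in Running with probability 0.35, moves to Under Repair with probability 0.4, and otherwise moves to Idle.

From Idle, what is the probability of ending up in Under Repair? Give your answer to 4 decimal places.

0.6485

Let h(s) be the probability of absorption at Under Repair starting from transient state s. Then h(Under Repair) = 1 and h(Failed) = 0. By first-step analysis:
h(Idle) = 0.35·1 + 0.2·0 + 0.35·h(Idle) + 0.1·h(Running)
h(Running) = 0.4·1 + 0.15·0 + 0.1·h(Idle) + 0.35·h(Running)
Solving: h(Idle) = 0.6485, h(Running) = 0.7152.
Starting from Idle, the probability is 0.6485.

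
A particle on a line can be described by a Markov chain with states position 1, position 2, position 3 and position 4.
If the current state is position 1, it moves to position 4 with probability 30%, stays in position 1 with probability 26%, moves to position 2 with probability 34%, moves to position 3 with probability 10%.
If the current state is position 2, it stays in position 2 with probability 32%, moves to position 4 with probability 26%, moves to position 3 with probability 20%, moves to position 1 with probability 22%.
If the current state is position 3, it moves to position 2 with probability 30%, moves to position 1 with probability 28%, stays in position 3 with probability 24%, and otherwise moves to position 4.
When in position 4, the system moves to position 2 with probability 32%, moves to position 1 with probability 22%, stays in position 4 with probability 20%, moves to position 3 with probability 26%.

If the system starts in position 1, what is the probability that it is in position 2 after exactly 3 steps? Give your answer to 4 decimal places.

Propagate the distribution vector 3 steps from position 1.
After 0 steps: (1.0000, 0.0000, 0.0000, 0.0000)
After 1 step: (0.2600, 0.3400, 0.1000, 0.3000)
After 2 steps: (0.2364, 0.3232, 0.1960, 0.2444)
After 3 steps: (0.2412, 0.3208, 0.1989, 0.2391)
P(in position 2 after 3 steps) = 0.3208

0.3208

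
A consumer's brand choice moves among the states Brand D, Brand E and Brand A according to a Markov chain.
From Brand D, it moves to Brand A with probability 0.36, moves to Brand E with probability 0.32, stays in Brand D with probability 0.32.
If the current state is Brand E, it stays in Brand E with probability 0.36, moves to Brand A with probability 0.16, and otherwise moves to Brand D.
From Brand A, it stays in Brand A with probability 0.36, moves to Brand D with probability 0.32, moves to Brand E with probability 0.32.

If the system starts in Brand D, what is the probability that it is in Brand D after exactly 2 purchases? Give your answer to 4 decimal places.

0.3712

Sum over the intermediate state after 1 purchase:
P = P(Brand D→Brand D)·P(Brand D→Brand D) + P(Brand D→Brand E)·P(Brand E→Brand D) + P(Brand D→Brand A)·P(Brand A→Brand D)
  = 0.32×0.32 + 0.32×0.48 + 0.36×0.32
  = 0.1024 + 0.1536 + 0.1152 = 0.3712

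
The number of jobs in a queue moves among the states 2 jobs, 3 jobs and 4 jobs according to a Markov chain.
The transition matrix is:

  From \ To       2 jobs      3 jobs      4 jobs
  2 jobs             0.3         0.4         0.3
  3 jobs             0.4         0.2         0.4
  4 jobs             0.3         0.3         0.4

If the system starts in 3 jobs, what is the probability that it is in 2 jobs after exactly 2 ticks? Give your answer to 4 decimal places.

0.3200

Sum over the intermediate state after 1 tick:
P = P(3 jobs→2 jobs)·P(2 jobs→2 jobs) + P(3 jobs→3 jobs)·P(3 jobs→2 jobs) + P(3 jobs→4 jobs)·P(4 jobs→2 jobs)
  = 0.4×0.3 + 0.2×0.4 + 0.4×0.3
  = 0.1200 + 0.0800 + 0.1200 = 0.3200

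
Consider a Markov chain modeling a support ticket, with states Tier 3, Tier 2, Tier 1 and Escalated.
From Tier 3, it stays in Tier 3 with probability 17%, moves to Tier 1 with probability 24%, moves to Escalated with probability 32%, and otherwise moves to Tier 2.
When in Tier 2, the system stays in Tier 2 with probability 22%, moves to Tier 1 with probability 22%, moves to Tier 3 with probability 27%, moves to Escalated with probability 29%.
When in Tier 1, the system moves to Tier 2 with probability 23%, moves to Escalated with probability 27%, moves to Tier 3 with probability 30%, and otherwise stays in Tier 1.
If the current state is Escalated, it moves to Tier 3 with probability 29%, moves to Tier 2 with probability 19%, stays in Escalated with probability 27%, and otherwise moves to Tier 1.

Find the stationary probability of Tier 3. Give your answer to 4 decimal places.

Let the stationary distribution be π with π = πP and π_1 + π_2 + π_3 + π_4 = 1.
π_1 = 0.17·π_1 + 0.27·π_2 + 0.3·π_3 + 0.29·π_4
π_2 = 0.27·π_1 + 0.22·π_2 + 0.23·π_3 + 0.19·π_4
π_3 = 0.24·π_1 + 0.22·π_2 + 0.2·π_3 + 0.25·π_4
Solving with the normalization constraint gives π = (0.2569, 0.2265, 0.2292, 0.2874).
So the stationary probability of Tier 3 is 0.2569.

0.2569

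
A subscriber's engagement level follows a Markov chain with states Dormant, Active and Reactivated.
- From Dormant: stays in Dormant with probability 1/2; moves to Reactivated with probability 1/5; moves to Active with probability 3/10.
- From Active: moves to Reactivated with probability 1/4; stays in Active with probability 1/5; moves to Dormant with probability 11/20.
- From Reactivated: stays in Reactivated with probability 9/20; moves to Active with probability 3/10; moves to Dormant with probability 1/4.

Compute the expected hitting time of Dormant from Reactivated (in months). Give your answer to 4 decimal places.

3.0137

Let t(s) be the expected number of months to first reach Dormant from state s, with t(Dormant) = 0. Conditioning on the first month:
t(Active) = 1 + 0.2·t(Active) + 0.25·t(Reactivated)
t(Reactivated) = 1 + 0.3·t(Active) + 0.45·t(Reactivated)
Solving: t(Active) = 2.1918, t(Reactivated) = 3.0137.
Expected months from Reactivated to Dormant: 3.0137.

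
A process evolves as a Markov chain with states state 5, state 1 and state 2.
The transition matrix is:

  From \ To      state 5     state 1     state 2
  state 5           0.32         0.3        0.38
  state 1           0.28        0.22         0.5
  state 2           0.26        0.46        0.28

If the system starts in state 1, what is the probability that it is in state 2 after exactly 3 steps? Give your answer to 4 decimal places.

Propagate the distribution vector 3 steps from state 1.
After 0 steps: (0.0000, 1.0000, 0.0000)
After 1 step: (0.2800, 0.2200, 0.5000)
After 2 steps: (0.2812, 0.3624, 0.3564)
After 3 steps: (0.2841, 0.3280, 0.3878)
P(in state 2 after 3 steps) = 0.3878

0.3878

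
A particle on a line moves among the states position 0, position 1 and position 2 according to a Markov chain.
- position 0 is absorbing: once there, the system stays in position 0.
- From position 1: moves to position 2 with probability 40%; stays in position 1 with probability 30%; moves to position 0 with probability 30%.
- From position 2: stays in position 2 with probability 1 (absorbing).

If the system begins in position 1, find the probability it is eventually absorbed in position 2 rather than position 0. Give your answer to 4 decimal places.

Let h(s) be the probability of absorption at position 2 starting from transient state s. Then h(position 2) = 1 and h(position 0) = 0. By first-step analysis:
h(position 1) = 0.3·0 + 0.3·h(position 1) + 0.4·1
Solving: h(position 1) = 0.5714.
Starting from position 1, the probability is 0.5714.

0.5714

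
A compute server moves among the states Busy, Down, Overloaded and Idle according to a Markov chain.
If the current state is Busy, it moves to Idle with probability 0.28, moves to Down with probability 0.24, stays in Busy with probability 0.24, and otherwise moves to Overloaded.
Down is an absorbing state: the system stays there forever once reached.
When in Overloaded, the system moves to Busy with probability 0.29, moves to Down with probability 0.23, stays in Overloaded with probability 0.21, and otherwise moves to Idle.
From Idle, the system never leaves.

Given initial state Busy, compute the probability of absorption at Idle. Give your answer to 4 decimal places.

Let h(s) be the probability of absorption at Idle starting from transient state s. Then h(Idle) = 1 and h(Down) = 0. By first-step analysis:
h(Busy) = 0.24·h(Busy) + 0.24·0 + 0.24·h(Overloaded) + 0.28·1
h(Overloaded) = 0.29·h(Busy) + 0.23·0 + 0.21·h(Overloaded) + 0.27·1
Solving: h(Busy) = 0.5388, h(Overloaded) = 0.5396.
Starting from Busy, the probability is 0.5388.

0.5388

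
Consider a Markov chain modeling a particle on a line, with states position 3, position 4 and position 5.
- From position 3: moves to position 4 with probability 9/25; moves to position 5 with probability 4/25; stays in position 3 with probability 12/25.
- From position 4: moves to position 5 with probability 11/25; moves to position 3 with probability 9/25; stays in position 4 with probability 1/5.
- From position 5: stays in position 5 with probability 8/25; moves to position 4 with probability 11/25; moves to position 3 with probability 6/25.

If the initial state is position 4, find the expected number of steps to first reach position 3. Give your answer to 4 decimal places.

Let t(s) be the expected number of steps to first reach position 3 from state s, with t(position 3) = 0. Conditioning on the first step:
t(position 4) = 1 + 0.2·t(position 4) + 0.44·t(position 5)
t(position 5) = 1 + 0.44·t(position 4) + 0.32·t(position 5)
Solving: t(position 4) = 3.1963, t(position 5) = 3.5388.
Expected steps from position 4 to position 3: 3.1963.

3.1963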